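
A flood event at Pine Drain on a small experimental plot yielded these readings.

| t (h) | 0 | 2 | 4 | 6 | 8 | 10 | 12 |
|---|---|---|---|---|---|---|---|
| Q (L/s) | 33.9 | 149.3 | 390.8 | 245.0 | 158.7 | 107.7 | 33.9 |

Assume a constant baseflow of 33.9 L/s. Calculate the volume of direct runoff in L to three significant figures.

V ≈ 6.35 × 10^6 L

Direct-runoff ordinates (Q − Q_b): 0.0, 115.4, 356.9, 211.1, 124.8, 73.8, 0.0 L/s.
ΣQ_DR = 882.0 L/s.
With Δt = 2 h = 7200 s, V = ΣQ_DR · Δt = 882.0 × 7200 = 6.35 × 10^6 L.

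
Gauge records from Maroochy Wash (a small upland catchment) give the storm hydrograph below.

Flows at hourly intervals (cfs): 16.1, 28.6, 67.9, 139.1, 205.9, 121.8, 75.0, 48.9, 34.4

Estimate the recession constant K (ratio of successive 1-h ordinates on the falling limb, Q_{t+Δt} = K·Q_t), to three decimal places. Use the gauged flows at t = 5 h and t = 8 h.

Using the recession-limb readings at t = 5 h and t = 8 h: Q falls from 121.8 to 34.4 cfs over 3 intervals.
K = (Q₂/Q₁)^(1/3) = (34.4/121.8)^(1/3) = 0.656.

K ≈ 0.656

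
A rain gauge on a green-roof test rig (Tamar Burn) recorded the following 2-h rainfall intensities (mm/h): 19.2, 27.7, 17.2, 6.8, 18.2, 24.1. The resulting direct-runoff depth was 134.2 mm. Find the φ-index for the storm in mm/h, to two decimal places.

φ ≈ 7.86 mm/h

Only the 5 blocks with intensity above φ contribute runoff: 19.2, 27.7, 17.2, 18.2, 24.1 mm/h.
Σ(I−φ)·Δt = d  ⇒  (19.2+27.7+17.2+18.2+24.1 − 5φ)·2 = 134.2
φ = (106.4 − 134.2/2) / 5 = 7.86 mm/h.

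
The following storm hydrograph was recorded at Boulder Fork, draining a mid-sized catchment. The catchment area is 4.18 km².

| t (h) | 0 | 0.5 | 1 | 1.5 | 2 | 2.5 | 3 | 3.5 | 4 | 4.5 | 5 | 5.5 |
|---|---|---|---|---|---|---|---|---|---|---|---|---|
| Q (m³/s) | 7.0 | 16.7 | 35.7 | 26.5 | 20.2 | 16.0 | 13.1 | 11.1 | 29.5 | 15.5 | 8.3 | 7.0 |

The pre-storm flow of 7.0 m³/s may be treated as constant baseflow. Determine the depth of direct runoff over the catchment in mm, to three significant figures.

Direct runoff: 0.0, 9.7, 28.7, 19.5, 13.2, 9.0, 6.1, 4.1, 22.5, 8.5, 1.3, 0.0 m³/s; ΣQ_DR = 122.6 m³/s.
V = ΣQ_DR · Δt = 122.6 × 1800 s = 2.207 × 10^5 m³.
Over A = 4.18 km², depth = V / A = 52.8 mm.

d ≈ 52.8 mm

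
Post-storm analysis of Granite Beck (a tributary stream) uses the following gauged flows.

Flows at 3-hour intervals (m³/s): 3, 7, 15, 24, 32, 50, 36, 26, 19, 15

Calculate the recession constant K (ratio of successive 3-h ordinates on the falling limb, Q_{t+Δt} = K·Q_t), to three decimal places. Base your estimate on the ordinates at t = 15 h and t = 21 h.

K ≈ 0.721

Using the recession-limb readings at t = 15 h and t = 21 h: Q falls from 50 to 26 m³/s over 2 intervals.
K = (Q₂/Q₁)^(1/2) = (26/50)^(1/2) = 0.721.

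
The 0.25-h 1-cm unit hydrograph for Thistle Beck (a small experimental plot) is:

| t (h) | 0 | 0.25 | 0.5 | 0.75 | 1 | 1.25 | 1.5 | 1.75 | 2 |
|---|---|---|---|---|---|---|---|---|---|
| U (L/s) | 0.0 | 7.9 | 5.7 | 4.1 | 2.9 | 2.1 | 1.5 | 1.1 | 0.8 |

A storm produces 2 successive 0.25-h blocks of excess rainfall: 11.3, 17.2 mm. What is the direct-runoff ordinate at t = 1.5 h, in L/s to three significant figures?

Q ≈ 5.31 L/s

By discrete convolution, Q_j = Σ (P_i / 10 mm) · U_{j−i}.
At t = 1.5 h (j=6): Q = (11.3/10)·1.5 + (17.2/10)·2.1 = 5.31 L/s.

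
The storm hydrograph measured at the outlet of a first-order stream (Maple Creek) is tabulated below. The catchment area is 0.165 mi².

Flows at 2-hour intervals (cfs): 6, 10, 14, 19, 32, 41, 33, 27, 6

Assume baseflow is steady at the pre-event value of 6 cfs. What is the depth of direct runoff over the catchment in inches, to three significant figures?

d ≈ 2.52 in

Direct runoff: 0.0, 4.0, 8.0, 13.0, 26.0, 35.0, 27.0, 21.0, 0.0 cfs; ΣQ_DR = 134.0 cfs.
V = ΣQ_DR · Δt = 134.0 × 7200 s = 9.648 × 10^5 ft³.
Over A = 0.165 mi², depth = V / A = 2.52 in.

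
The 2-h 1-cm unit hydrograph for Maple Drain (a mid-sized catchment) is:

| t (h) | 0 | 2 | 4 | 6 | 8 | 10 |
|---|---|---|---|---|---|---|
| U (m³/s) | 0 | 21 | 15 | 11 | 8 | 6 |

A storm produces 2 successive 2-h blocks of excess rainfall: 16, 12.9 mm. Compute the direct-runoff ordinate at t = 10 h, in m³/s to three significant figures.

By discrete convolution, Q_j = Σ (P_i / 10 mm) · U_{j−i}.
At t = 10 h (j=5): Q = (16/10)·6 + (12.9/10)·8 = 19.9 m³/s.

Q ≈ 19.9 m³/s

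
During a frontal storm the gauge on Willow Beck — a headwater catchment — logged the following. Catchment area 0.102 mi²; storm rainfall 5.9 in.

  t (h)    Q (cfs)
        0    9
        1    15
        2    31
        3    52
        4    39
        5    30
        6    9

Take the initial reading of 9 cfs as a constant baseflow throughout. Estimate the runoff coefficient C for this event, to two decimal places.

ΣQ_DR = 122.0 cfs; V = ΣQ_DR·Δt = 4.392 × 10^5 ft³.
Runoff depth d = V / A = 1.853 in.
C = d / P = 1.853 / 5.9 = 0.31.

C ≈ 0.31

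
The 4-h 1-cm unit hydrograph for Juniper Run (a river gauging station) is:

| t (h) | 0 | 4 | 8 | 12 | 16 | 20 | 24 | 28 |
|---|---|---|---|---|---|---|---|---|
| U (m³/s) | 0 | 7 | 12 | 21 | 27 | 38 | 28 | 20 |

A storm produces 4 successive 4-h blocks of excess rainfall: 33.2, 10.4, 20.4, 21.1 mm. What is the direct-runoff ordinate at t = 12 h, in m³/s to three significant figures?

Q ≈ 96.5 m³/s

By discrete convolution, Q_j = Σ (P_i / 10 mm) · U_{j−i}.
At t = 12 h (j=3): Q = (33.2/10)·21 + (10.4/10)·12 + (20.4/10)·7 + (21.1/10)·0 = 96.5 m³/s.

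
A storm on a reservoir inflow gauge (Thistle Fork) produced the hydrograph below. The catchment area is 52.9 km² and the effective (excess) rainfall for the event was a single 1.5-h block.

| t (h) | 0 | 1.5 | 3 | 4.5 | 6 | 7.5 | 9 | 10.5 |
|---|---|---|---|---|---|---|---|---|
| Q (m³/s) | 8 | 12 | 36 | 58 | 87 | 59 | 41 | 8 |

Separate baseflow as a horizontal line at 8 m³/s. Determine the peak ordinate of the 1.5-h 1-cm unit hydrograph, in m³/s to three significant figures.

U_p ≈ 31.6 m³/s

Direct runoff: 0.0, 4.0, 28.0, 50.0, 79.0, 51.0, 33.0, 0.0 m³/s; ΣQ_DR = 245.0 m³/s, peak = 79.0 m³/s.
Runoff depth d = ΣQ_DR·Δt / A = 245.0 × 5400 / (52.9 km²) = 25.01 mm.
The 1-cm UH is the DRH scaled by (10 mm)/d, so U_p = 79.0 × 10/25.01 = 31.6 m³/s.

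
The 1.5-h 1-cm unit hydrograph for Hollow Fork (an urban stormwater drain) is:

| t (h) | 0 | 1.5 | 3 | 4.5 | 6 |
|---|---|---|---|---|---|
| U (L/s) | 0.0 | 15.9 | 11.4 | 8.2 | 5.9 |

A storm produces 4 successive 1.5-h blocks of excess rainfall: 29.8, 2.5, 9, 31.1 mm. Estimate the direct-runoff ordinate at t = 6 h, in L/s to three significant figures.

Q ≈ 79.3 L/s

By discrete convolution, Q_j = Σ (P_i / 10 mm) · U_{j−i}.
At t = 6 h (j=4): Q = (29.8/10)·5.9 + (2.5/10)·8.2 + (9/10)·11.4 + (31.1/10)·15.9 = 79.3 L/s.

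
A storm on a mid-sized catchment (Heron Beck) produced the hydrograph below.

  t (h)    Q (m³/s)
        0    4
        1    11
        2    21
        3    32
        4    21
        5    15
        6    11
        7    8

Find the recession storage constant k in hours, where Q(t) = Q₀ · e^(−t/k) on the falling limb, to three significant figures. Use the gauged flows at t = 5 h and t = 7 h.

On the falling limb, Q drops from 15 to 8 m³/s between t = 5 h and t = 7 h (Δt = 2 h).
k = −Δt / ln(Q₂/Q₁) = −2 / ln(8/15) = 3.18 h.

k ≈ 3.18 h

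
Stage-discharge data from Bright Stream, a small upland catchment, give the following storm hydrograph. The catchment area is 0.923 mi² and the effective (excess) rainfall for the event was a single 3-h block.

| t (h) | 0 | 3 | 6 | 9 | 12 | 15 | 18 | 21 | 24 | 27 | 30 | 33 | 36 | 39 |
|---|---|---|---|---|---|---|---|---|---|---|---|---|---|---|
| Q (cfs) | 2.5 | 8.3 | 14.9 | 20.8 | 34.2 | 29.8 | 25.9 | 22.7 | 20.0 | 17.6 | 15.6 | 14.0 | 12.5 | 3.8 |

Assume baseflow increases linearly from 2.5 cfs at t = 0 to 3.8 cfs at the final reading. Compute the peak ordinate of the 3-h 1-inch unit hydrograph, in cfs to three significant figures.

U_p ≈ 31.3 cfs

Direct runoff: 0.00, 5.70, 12.20, 18.00, 31.30, 26.80, 22.80, 19.50, 16.70, 14.20, 12.10, 10.40, 8.80, 0.00 cfs; ΣQ_DR = 198.5 cfs, peak = 31.30 cfs.
Runoff depth d = ΣQ_DR·Δt / A = 198.5 × 10800 / (0.923 mi²) = 0.9998 in.
The 1-inch UH is the DRH scaled by (1 in)/d, so U_p = 31.30 × 1/0.9998 = 31.3 cfs.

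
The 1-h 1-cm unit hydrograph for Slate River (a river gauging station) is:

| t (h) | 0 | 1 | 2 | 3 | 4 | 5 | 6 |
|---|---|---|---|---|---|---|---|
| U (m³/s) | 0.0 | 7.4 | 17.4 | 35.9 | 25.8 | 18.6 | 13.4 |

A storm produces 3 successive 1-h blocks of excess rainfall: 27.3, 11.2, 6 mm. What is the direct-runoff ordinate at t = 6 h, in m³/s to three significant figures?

By discrete convolution, Q_j = Σ (P_i / 10 mm) · U_{j−i}.
At t = 6 h (j=6): Q = (27.3/10)·13.4 + (11.2/10)·18.6 + (6/10)·25.8 = 72.9 m³/s.

Q ≈ 72.9 m³/s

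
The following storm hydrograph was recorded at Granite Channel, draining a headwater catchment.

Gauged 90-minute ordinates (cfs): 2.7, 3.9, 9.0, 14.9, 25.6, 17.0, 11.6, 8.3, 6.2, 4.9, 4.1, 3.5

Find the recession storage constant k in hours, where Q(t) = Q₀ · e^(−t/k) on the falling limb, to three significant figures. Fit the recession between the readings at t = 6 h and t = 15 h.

On the falling limb, Q drops from 25.6 to 4.1 cfs between t = 6 h and t = 15 h (Δt = 9 h).
k = −Δt / ln(Q₂/Q₁) = −9 / ln(4.1/25.6) = 4.91 h.

k ≈ 4.91 h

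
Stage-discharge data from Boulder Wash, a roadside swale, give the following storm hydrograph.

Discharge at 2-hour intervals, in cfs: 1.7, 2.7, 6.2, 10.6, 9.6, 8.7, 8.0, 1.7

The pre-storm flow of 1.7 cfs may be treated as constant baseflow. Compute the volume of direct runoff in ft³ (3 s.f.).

Direct-runoff ordinates (Q − Q_b): 0.0, 1.0, 4.5, 8.9, 7.9, 7.0, 6.3, 0.0 cfs.
ΣQ_DR = 35.60 cfs.
With Δt = 2 h = 7200 s, V = ΣQ_DR · Δt = 35.60 × 7200 = 2.56 × 10^5 ft³.

V ≈ 2.56 × 10^5 ft³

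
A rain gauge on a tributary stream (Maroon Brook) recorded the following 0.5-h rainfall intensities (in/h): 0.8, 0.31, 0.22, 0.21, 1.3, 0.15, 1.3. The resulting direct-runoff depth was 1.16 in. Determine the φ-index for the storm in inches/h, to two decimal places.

φ ≈ 0.36 in/h

Only the 3 blocks with intensity above φ contribute runoff: 0.8, 1.3, 1.3 in/h.
Σ(I−φ)·Δt = d  ⇒  (0.8+1.3+1.3 − 3φ)·0.5 = 1.16
φ = (3.400 − 1.16/0.5) / 3 = 0.36 in/h.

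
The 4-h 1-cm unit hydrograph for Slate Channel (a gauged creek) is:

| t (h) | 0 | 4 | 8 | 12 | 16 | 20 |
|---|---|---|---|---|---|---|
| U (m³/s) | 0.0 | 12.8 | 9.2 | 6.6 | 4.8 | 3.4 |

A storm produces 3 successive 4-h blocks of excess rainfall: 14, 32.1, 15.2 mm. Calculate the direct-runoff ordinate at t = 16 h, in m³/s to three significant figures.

Q ≈ 41.9 m³/s

By discrete convolution, Q_j = Σ (P_i / 10 mm) · U_{j−i}.
At t = 16 h (j=4): Q = (14/10)·4.8 + (32.1/10)·6.6 + (15.2/10)·9.2 = 41.9 m³/s.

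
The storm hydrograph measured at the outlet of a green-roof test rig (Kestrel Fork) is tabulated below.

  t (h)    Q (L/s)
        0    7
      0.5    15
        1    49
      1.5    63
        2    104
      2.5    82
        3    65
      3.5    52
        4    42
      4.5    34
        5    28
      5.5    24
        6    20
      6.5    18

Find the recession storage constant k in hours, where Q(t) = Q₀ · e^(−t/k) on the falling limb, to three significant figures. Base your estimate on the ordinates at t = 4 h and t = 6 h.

k ≈ 2.70 h

On the falling limb, Q drops from 42 to 20 L/s between t = 4 h and t = 6 h (Δt = 2 h).
k = −Δt / ln(Q₂/Q₁) = −2 / ln(20/42) = 2.70 h.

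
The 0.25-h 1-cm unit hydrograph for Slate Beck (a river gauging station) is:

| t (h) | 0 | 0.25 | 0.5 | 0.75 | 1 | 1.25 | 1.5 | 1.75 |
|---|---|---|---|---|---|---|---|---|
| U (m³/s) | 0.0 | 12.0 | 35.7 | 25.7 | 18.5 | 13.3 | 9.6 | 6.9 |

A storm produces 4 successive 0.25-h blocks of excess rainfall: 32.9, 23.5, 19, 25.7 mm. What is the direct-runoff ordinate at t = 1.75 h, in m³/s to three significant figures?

By discrete convolution, Q_j = Σ (P_i / 10 mm) · U_{j−i}.
At t = 1.75 h (j=7): Q = (32.9/10)·6.9 + (23.5/10)·9.6 + (19/10)·13.3 + (25.7/10)·18.5 = 118 m³/s.

Q ≈ 118 m³/s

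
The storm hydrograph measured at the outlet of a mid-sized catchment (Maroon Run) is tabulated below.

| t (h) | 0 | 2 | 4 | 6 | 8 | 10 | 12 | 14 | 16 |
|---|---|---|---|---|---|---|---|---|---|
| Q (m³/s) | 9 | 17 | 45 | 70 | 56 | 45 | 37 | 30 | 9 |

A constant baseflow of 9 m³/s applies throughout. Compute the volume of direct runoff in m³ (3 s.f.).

V ≈ 1.71 × 10^6 m³

Direct-runoff ordinates (Q − Q_b): 0.0, 8.0, 36.0, 61.0, 47.0, 36.0, 28.0, 21.0, 0.0 m³/s.
ΣQ_DR = 237.0 m³/s.
With Δt = 2 h = 7200 s, V = ΣQ_DR · Δt = 237.0 × 7200 = 1.71 × 10^6 m³.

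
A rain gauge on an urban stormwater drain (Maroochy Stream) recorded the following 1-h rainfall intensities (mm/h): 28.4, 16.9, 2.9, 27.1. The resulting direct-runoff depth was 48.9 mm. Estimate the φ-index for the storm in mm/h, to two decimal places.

φ ≈ 7.83 mm/h

Only the 3 blocks with intensity above φ contribute runoff: 28.4, 16.9, 27.1 mm/h.
Σ(I−φ)·Δt = d  ⇒  (28.4+16.9+27.1 − 3φ)·1 = 48.9
φ = (72.40 − 48.9/1) / 3 = 7.83 mm/h.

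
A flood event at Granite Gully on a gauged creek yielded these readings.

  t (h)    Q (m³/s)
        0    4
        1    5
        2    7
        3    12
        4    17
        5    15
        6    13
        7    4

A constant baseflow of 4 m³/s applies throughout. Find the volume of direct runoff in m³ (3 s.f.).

V ≈ 1.62 × 10^5 m³

Direct-runoff ordinates (Q − Q_b): 0.0, 1.0, 3.0, 8.0, 13.0, 11.0, 9.0, 0.0 m³/s.
ΣQ_DR = 45.00 m³/s.
With Δt = 1 h = 3600 s, V = ΣQ_DR · Δt = 45.00 × 3600 = 1.62 × 10^5 m³.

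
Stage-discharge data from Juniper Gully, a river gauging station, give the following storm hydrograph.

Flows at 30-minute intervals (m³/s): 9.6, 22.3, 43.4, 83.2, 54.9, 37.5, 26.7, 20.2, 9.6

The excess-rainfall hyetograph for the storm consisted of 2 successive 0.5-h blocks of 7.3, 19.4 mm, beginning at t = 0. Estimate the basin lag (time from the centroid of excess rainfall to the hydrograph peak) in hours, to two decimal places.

t_L ≈ 0.89 h

Centroid of excess rainfall: t_c = Σ P_i·t̄_i / ΣP_i = 0.6133 h (block centres at 0.25, 0.75 h).
Hydrograph peak occurs at t = 1.5 h, so basin lag t_L = 1.5 − 0.6133 = 0.89 h.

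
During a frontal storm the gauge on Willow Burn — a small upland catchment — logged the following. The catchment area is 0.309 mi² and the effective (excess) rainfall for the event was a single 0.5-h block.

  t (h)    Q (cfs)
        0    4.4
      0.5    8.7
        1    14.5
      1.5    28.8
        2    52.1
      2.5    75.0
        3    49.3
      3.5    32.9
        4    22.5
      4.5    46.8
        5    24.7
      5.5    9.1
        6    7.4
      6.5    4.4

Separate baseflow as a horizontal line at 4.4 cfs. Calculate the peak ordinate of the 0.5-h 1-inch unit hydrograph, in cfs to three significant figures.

Direct runoff: 0.0, 4.3, 10.1, 24.4, 47.7, 70.6, 44.9, 28.5, 18.1, 42.4, 20.3, 4.7, 3.0, 0.0 cfs; ΣQ_DR = 319.0 cfs, peak = 70.6 cfs.
Runoff depth d = ΣQ_DR·Δt / A = 319.0 × 1800 / (0.309 mi²) = 0.7999 in.
The 1-inch UH is the DRH scaled by (1 in)/d, so U_p = 70.6 × 1/0.7999 = 88.3 cfs.

U_p ≈ 88.3 cfs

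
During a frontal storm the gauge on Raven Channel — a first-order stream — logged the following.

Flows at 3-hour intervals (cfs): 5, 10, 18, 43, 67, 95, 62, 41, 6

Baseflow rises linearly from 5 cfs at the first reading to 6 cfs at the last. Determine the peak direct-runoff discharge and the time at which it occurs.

Subtracting baseflow gives direct-runoff ordinates: 0.00, 4.88, 12.75, 37.62, 61.50, 89.38, 56.25, 35.12, 0.00 cfs.
The maximum is 89.38 cfs, occurring at the reading for t = 15 h.

Q_p = 89.38 cfs at t = 15 h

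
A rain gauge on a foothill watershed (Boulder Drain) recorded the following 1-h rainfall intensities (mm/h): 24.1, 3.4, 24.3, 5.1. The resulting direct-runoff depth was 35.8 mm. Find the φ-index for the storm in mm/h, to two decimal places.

φ ≈ 6.30 mm/h

Only the 2 blocks with intensity above φ contribute runoff: 24.1, 24.3 mm/h.
Σ(I−φ)·Δt = d  ⇒  (24.1+24.3 − 2φ)·1 = 35.8
φ = (48.40 − 35.8/1) / 2 = 6.30 mm/h.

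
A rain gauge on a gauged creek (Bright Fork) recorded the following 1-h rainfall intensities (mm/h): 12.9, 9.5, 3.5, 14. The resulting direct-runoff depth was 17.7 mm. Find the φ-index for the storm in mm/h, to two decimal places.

φ ≈ 6.23 mm/h

Only the 3 blocks with intensity above φ contribute runoff: 12.9, 9.5, 14 mm/h.
Σ(I−φ)·Δt = d  ⇒  (12.9+9.5+14 − 3φ)·1 = 17.7
φ = (36.40 − 17.7/1) / 3 = 6.23 mm/h.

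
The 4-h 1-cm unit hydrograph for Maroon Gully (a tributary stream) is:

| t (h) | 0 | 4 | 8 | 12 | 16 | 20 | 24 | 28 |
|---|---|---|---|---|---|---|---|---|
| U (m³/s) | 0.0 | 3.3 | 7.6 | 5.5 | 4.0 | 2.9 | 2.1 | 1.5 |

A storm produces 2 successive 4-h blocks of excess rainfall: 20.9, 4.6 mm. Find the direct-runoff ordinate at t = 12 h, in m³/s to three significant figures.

By discrete convolution, Q_j = Σ (P_i / 10 mm) · U_{j−i}.
At t = 12 h (j=3): Q = (20.9/10)·5.5 + (4.6/10)·7.6 = 15.0 m³/s.

Q ≈ 15.0 m³/s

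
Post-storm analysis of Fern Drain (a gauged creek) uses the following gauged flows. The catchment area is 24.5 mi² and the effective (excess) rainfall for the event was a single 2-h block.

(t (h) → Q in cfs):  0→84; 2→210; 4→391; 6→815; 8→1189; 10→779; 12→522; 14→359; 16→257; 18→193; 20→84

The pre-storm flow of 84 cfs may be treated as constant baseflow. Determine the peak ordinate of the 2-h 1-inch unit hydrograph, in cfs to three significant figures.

U_p ≈ 2210 cfs

Direct runoff: 0.0, 126.0, 307.0, 731.0, 1105.0, 695.0, 438.0, 275.0, 173.0, 109.0, 0.0 cfs; ΣQ_DR = 3959 cfs, peak = 1105.0 cfs.
Runoff depth d = ΣQ_DR·Δt / A = 3959 × 7200 / (24.5 mi²) = 0.5008 in.
The 1-inch UH is the DRH scaled by (1 in)/d, so U_p = 1105.0 × 1/0.5008 = 2210 cfs.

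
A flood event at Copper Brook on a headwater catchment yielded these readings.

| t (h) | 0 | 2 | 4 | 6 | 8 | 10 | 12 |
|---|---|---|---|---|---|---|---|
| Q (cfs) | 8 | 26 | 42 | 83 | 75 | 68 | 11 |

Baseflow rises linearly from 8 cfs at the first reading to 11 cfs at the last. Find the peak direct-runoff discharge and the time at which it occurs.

Subtracting baseflow gives direct-runoff ordinates: 0.00, 17.50, 33.00, 73.50, 65.00, 57.50, 0.00 cfs.
The maximum is 73.50 cfs, occurring at the reading for t = 6 h.

Q_p = 73.50 cfs at t = 6 h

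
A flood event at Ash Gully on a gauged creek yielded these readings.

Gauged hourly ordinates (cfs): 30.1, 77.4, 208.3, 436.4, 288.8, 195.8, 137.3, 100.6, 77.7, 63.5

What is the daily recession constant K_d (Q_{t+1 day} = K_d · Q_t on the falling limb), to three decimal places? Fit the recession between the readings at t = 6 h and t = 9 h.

Between t = 6 h and t = 9 h the flow falls from 137.3 to 63.5 cfs over 3×1 h = 3 h.
Per-interval ratio K = (63.5/137.3)^(1/3) = 0.7733; K_d = K^(24/1) = 0.002.

K_d ≈ 0.002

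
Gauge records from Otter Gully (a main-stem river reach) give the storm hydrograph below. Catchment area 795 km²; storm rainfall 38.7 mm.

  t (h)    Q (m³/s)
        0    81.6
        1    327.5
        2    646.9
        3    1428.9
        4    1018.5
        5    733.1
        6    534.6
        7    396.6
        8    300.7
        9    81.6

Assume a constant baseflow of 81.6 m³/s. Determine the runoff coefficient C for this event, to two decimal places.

C ≈ 0.55

ΣQ_DR = 4734 m³/s; V = ΣQ_DR·Δt = 1.704 × 10^7 m³.
Runoff depth d = V / A = 21.44 mm.
C = d / P = 21.44 / 38.7 = 0.55.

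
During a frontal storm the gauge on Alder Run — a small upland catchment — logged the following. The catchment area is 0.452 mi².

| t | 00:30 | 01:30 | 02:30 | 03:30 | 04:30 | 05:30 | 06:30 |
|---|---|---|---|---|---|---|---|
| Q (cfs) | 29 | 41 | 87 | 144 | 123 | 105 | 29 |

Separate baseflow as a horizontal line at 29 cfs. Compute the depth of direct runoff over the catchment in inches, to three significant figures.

d ≈ 1.22 in

Direct runoff: 0.0, 12.0, 58.0, 115.0, 94.0, 76.0, 0.0 cfs; ΣQ_DR = 355.0 cfs.
V = ΣQ_DR · Δt = 355.0 × 3600 s = 1.278 × 10^6 ft³.
Over A = 0.452 mi², depth = V / A = 1.22 in.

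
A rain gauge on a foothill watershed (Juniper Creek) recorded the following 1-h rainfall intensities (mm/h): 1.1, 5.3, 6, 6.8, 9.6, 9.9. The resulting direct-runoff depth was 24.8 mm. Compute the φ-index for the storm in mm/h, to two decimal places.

φ ≈ 2.56 mm/h

Only the 5 blocks with intensity above φ contribute runoff: 5.3, 6, 6.8, 9.6, 9.9 mm/h.
Σ(I−φ)·Δt = d  ⇒  (5.3+6+6.8+9.6+9.9 − 5φ)·1 = 24.8
φ = (37.60 − 24.8/1) / 5 = 2.56 mm/h.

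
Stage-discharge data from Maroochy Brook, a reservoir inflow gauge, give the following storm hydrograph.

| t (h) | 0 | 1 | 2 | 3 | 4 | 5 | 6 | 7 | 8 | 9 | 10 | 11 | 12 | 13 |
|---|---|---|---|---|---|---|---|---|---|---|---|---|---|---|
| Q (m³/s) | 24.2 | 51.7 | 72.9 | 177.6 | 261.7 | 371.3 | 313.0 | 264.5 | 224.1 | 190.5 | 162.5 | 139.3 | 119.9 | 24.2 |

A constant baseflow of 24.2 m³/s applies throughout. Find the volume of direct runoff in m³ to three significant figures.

V ≈ 7.41 × 10^6 m³

Direct-runoff ordinates (Q − Q_b): 0.0, 27.5, 48.7, 153.4, 237.5, 347.1, 288.8, 240.3, 199.9, 166.3, 138.3, 115.1, 95.7, 0.0 m³/s.
ΣQ_DR = 2059 m³/s.
With Δt = 1 h = 3600 s, V = ΣQ_DR · Δt = 2059 × 3600 = 7.41 × 10^6 m³.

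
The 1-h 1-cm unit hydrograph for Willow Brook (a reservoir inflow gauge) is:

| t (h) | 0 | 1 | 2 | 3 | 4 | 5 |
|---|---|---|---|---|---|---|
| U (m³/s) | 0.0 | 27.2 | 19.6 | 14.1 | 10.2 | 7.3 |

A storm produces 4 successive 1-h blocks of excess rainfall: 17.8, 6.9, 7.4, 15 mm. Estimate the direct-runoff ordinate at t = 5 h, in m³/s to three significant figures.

Q ≈ 59.9 m³/s

By discrete convolution, Q_j = Σ (P_i / 10 mm) · U_{j−i}.
At t = 5 h (j=5): Q = (17.8/10)·7.3 + (6.9/10)·10.2 + (7.4/10)·14.1 + (15/10)·19.6 = 59.9 m³/s.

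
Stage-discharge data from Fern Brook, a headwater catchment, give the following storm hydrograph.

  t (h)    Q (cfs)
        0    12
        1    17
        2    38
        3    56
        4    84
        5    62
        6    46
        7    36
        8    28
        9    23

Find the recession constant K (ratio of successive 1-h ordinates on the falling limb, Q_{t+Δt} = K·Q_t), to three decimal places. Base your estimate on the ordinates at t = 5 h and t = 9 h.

Using the recession-limb readings at t = 5 h and t = 9 h: Q falls from 62 to 23 cfs over 4 intervals.
K = (Q₂/Q₁)^(1/4) = (23/62)^(1/4) = 0.780.

K ≈ 0.780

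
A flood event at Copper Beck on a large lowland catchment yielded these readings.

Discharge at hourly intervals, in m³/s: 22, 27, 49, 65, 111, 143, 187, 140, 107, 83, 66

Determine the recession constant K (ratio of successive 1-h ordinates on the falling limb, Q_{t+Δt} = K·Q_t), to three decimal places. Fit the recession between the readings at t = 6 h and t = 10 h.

Using the recession-limb readings at t = 6 h and t = 10 h: Q falls from 187 to 66 m³/s over 4 intervals.
K = (Q₂/Q₁)^(1/4) = (66/187)^(1/4) = 0.771.

K ≈ 0.771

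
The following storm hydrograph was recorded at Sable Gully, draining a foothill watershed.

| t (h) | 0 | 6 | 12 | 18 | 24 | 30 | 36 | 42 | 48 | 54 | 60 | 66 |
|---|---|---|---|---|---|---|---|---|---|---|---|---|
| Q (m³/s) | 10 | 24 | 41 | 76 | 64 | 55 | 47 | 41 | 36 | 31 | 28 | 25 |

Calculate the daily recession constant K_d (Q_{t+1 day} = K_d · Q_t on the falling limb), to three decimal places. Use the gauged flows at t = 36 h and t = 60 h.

Between t = 36 h and t = 60 h the flow falls from 47 to 28 m³/s over 4×6 h = 24 h.
Per-interval ratio K = (28/47)^(1/4) = 0.8785; K_d = K^(24/6) = 0.596.

K_d ≈ 0.596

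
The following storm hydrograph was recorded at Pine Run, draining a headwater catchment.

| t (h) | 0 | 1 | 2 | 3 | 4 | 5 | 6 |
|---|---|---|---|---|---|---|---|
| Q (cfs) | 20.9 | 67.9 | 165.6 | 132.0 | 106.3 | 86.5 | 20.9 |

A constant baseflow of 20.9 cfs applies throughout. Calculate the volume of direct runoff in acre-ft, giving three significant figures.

Direct-runoff ordinates (Q − Q_b): 0.0, 47.0, 144.7, 111.1, 85.4, 65.6, 0.0 cfs.
ΣQ_DR = 453.8 cfs.
With Δt = 1 h = 3600 s, V = ΣQ_DR · Δt = 453.8 × 3600 = 1.63 × 10^6 ft³ = 37.5 acre-ft.

V ≈ 37.5 acre-ft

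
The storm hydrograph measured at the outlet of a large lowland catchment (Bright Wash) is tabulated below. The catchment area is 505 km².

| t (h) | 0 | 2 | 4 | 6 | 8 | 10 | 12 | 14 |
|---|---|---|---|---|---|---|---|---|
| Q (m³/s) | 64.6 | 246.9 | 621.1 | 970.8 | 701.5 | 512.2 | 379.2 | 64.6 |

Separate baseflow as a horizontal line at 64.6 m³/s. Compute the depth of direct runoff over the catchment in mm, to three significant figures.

d ≈ 43.4 mm

Direct runoff: 0.0, 182.3, 556.5, 906.2, 636.9, 447.6, 314.6, 0.0 m³/s; ΣQ_DR = 3044 m³/s.
V = ΣQ_DR · Δt = 3044 × 7200 s = 2.192 × 10^7 m³.
Over A = 505 km², depth = V / A = 43.4 mm.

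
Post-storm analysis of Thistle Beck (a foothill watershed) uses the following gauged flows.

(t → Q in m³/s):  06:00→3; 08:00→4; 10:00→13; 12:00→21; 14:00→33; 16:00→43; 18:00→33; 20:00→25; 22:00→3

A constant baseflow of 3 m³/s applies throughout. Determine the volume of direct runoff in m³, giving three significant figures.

V ≈ 1.09 × 10^6 m³

Direct-runoff ordinates (Q − Q_b): 0.0, 1.0, 10.0, 18.0, 30.0, 40.0, 30.0, 22.0, 0.0 m³/s.
ΣQ_DR = 151.0 m³/s.
With Δt = 2 h = 7200 s, V = ΣQ_DR · Δt = 151.0 × 7200 = 1.09 × 10^6 m³.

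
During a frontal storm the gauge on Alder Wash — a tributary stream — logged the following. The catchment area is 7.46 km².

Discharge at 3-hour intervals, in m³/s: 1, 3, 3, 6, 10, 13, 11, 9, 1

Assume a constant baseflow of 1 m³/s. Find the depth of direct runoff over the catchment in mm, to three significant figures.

Direct runoff: 0.0, 2.0, 2.0, 5.0, 9.0, 12.0, 10.0, 8.0, 0.0 m³/s; ΣQ_DR = 48.00 m³/s.
V = ΣQ_DR · Δt = 48.00 × 10800 s = 5.184 × 10^5 m³.
Over A = 7.46 km², depth = V / A = 69.5 mm.

d ≈ 69.5 mm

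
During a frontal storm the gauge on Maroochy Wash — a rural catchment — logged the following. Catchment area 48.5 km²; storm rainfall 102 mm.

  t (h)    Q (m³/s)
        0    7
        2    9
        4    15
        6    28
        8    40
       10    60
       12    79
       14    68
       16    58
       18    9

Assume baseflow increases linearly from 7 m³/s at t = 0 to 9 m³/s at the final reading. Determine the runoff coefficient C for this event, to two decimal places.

C ≈ 0.43

ΣQ_DR = 293.0 m³/s; V = ΣQ_DR·Δt = 2.110 × 10^6 m³.
Runoff depth d = V / A = 43.50 mm.
C = d / P = 43.50 / 102 = 0.43.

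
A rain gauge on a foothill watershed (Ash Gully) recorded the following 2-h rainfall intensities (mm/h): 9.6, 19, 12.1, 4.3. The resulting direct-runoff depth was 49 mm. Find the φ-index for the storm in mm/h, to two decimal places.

φ ≈ 5.40 mm/h

Only the 3 blocks with intensity above φ contribute runoff: 9.6, 19, 12.1 mm/h.
Σ(I−φ)·Δt = d  ⇒  (9.6+19+12.1 − 3φ)·2 = 49
φ = (40.70 − 49/2) / 3 = 5.40 mm/h.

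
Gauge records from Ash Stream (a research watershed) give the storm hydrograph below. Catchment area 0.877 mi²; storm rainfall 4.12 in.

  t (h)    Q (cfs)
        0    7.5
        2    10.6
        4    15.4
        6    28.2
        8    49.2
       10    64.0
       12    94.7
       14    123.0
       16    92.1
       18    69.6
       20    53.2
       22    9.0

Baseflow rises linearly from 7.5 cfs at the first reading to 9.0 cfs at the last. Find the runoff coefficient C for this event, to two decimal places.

ΣQ_DR = 517.5 cfs; V = ΣQ_DR·Δt = 3.726 × 10^6 ft³.
Runoff depth d = V / A = 1.829 in.
C = d / P = 1.829 / 4.12 = 0.44.

C ≈ 0.44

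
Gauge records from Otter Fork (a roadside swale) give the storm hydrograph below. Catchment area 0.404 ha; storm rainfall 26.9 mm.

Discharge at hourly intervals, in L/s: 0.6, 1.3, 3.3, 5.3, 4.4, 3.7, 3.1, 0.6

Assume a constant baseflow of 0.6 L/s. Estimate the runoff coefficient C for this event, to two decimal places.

C ≈ 0.58

ΣQ_DR = 17.50 L/s; V = ΣQ_DR·Δt = 63000 L.
Runoff depth d = V / A = 15.59 mm.
C = d / P = 15.59 / 26.9 = 0.58.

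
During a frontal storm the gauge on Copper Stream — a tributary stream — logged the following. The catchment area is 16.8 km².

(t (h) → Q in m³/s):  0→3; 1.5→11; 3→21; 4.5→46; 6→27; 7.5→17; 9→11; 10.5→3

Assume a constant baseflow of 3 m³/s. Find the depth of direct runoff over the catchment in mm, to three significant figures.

d ≈ 37.0 mm

Direct runoff: 0.0, 8.0, 18.0, 43.0, 24.0, 14.0, 8.0, 0.0 m³/s; ΣQ_DR = 115.0 m³/s.
V = ΣQ_DR · Δt = 115.0 × 5400 s = 6.210 × 10^5 m³.
Over A = 16.8 km², depth = V / A = 37.0 mm.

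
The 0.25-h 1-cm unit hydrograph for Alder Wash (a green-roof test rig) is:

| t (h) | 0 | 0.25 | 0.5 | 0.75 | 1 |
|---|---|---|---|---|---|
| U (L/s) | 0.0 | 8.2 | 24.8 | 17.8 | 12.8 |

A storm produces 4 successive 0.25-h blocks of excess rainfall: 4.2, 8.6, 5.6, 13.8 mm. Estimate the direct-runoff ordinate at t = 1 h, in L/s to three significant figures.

Q ≈ 45.9 L/s

By discrete convolution, Q_j = Σ (P_i / 10 mm) · U_{j−i}.
At t = 1 h (j=4): Q = (4.2/10)·12.8 + (8.6/10)·17.8 + (5.6/10)·24.8 + (13.8/10)·8.2 = 45.9 L/s.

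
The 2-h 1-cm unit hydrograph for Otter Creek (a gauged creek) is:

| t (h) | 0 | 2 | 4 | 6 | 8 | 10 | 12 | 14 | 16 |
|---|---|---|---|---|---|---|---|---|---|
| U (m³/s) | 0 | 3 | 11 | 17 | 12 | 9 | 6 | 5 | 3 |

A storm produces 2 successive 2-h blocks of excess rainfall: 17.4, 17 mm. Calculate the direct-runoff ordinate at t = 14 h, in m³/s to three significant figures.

By discrete convolution, Q_j = Σ (P_i / 10 mm) · U_{j−i}.
At t = 14 h (j=7): Q = (17.4/10)·5 + (17/10)·6 = 18.9 m³/s.

Q ≈ 18.9 m³/s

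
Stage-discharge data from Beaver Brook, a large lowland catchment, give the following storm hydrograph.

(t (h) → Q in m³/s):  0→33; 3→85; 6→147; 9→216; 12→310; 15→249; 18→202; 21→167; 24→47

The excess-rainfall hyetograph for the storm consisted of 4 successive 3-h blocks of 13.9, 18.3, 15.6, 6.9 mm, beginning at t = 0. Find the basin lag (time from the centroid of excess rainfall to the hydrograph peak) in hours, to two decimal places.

Centroid of excess rainfall: t_c = Σ P_i·t̄_i / ΣP_i = 5.3501 h (block centres at 1.5, 4.5, 7.5, 10.5 h).
Hydrograph peak occurs at t = 12 h, so basin lag t_L = 12 − 5.3501 = 6.65 h.

t_L ≈ 6.65 h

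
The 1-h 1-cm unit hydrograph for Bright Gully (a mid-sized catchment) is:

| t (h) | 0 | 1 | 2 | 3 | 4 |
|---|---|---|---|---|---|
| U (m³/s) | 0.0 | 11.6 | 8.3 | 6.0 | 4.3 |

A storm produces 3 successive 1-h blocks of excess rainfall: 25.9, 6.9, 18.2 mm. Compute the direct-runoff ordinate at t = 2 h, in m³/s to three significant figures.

By discrete convolution, Q_j = Σ (P_i / 10 mm) · U_{j−i}.
At t = 2 h (j=2): Q = (25.9/10)·8.3 + (6.9/10)·11.6 + (18.2/10)·0.0 = 29.5 m³/s.

Q ≈ 29.5 m³/s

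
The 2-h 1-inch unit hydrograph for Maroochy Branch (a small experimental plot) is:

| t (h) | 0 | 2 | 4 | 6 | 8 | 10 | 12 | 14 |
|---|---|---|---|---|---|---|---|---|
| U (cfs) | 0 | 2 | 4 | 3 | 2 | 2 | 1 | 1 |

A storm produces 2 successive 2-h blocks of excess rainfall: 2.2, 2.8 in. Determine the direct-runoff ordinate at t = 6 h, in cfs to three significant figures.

Q ≈ 17.8 cfs

By discrete convolution, Q_j = Σ (P_i / 1 in) · U_{j−i}.
At t = 6 h (j=3): Q = (2.2/1)·3 + (2.8/1)·4 = 17.8 cfs.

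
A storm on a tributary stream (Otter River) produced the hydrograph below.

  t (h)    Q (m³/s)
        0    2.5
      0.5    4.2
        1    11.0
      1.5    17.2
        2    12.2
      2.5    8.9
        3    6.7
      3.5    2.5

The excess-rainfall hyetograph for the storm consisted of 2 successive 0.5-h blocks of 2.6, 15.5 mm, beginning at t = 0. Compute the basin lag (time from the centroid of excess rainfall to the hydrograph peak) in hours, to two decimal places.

t_L ≈ 0.82 h

Centroid of excess rainfall: t_c = Σ P_i·t̄_i / ΣP_i = 0.6782 h (block centres at 0.25, 0.75 h).
Hydrograph peak occurs at t = 1.5 h, so basin lag t_L = 1.5 − 0.6782 = 0.82 h.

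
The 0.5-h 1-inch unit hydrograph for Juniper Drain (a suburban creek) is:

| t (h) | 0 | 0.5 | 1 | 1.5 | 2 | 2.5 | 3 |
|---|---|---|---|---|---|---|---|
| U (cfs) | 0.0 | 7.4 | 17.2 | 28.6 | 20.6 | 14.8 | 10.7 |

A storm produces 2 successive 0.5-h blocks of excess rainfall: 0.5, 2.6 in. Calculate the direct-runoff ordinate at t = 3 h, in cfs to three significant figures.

By discrete convolution, Q_j = Σ (P_i / 1 in) · U_{j−i}.
At t = 3 h (j=6): Q = (0.5/1)·10.7 + (2.6/1)·14.8 = 43.8 cfs.

Q ≈ 43.8 cfs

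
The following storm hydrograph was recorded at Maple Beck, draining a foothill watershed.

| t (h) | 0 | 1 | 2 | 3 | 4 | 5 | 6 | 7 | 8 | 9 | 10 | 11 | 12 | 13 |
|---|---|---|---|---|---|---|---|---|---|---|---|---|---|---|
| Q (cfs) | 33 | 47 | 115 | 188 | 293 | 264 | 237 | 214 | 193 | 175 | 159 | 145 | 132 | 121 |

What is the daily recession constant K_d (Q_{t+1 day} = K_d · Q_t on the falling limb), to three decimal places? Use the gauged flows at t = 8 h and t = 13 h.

K_d ≈ 0.106

Between t = 8 h and t = 13 h the flow falls from 193 to 121 cfs over 5×1 h = 5 h.
Per-interval ratio K = (121/193)^(1/5) = 0.9108; K_d = K^(24/1) = 0.106.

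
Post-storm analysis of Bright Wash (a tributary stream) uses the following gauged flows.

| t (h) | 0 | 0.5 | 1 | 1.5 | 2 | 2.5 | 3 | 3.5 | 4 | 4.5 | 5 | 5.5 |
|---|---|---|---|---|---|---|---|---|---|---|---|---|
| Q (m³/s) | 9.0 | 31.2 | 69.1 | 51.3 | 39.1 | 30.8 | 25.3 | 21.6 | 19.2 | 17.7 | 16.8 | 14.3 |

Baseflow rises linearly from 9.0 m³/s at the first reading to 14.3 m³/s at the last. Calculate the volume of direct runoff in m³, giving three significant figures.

V ≈ 3.70 × 10^5 m³

Direct-runoff ordinates (Q − Q_b): 0.00, 21.72, 59.14, 40.85, 28.17, 19.39, 13.41, 9.23, 6.35, 4.36, 2.98, 0.00 m³/s.
ΣQ_DR = 205.6 m³/s.
With Δt = 0.5 h = 1800 s, V = ΣQ_DR · Δt = 205.6 × 1800 = 3.70 × 10^5 m³.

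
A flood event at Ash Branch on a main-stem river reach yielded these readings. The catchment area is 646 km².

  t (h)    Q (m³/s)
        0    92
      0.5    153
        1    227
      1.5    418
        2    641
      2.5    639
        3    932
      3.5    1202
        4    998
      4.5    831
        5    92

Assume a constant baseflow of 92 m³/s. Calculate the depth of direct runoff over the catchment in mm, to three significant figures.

d ≈ 14.5 mm

Direct runoff: 0.0, 61.0, 135.0, 326.0, 549.0, 547.0, 840.0, 1110.0, 906.0, 739.0, 0.0 m³/s; ΣQ_DR = 5213 m³/s.
V = ΣQ_DR · Δt = 5213 × 1800 s = 9.383 × 10^6 m³.
Over A = 646 km², depth = V / A = 14.5 mm.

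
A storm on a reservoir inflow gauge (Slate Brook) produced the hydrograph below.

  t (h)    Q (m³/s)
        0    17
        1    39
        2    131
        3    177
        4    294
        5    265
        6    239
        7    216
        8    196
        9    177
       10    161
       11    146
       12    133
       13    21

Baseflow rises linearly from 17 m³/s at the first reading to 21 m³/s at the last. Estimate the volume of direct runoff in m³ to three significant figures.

V ≈ 7.01 × 10^6 m³

Direct-runoff ordinates (Q − Q_b): 0.00, 21.69, 113.38, 159.08, 275.77, 246.46, 220.15, 196.85, 176.54, 157.23, 140.92, 125.62, 112.31, 0.00 m³/s.
ΣQ_DR = 1946 m³/s.
With Δt = 1 h = 3600 s, V = ΣQ_DR · Δt = 1946 × 3600 = 7.01 × 10^6 m³.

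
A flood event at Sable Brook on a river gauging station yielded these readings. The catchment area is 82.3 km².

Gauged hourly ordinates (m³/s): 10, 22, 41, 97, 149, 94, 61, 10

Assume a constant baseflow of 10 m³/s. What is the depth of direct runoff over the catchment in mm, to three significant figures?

d ≈ 17.7 mm

Direct runoff: 0.0, 12.0, 31.0, 87.0, 139.0, 84.0, 51.0, 0.0 m³/s; ΣQ_DR = 404.0 m³/s.
V = ΣQ_DR · Δt = 404.0 × 3600 s = 1.454 × 10^6 m³.
Over A = 82.3 km², depth = V / A = 17.7 mm.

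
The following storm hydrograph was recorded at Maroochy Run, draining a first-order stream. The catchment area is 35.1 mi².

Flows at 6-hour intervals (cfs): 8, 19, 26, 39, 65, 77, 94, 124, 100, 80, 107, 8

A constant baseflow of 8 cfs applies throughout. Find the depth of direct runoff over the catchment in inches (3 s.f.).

d ≈ 0.172 in

Direct runoff: 0.0, 11.0, 18.0, 31.0, 57.0, 69.0, 86.0, 116.0, 92.0, 72.0, 99.0, 0.0 cfs; ΣQ_DR = 651.0 cfs.
V = ΣQ_DR · Δt = 651.0 × 21600 s = 1.406 × 10^7 ft³.
Over A = 35.1 mi², depth = V / A = 0.172 in.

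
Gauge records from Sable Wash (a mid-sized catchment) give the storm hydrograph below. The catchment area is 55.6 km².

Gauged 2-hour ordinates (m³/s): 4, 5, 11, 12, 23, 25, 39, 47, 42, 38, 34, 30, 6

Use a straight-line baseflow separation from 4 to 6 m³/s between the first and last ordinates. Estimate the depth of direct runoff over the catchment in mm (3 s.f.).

Direct runoff: 0.00, 0.83, 6.67, 7.50, 18.33, 20.17, 34.00, 41.83, 36.67, 32.50, 28.33, 24.17, 0.00 m³/s; ΣQ_DR = 251.0 m³/s.
V = ΣQ_DR · Δt = 251.0 × 7200 s = 1.807 × 10^6 m³.
Over A = 55.6 km², depth = V / A = 32.5 mm.

d ≈ 32.5 mm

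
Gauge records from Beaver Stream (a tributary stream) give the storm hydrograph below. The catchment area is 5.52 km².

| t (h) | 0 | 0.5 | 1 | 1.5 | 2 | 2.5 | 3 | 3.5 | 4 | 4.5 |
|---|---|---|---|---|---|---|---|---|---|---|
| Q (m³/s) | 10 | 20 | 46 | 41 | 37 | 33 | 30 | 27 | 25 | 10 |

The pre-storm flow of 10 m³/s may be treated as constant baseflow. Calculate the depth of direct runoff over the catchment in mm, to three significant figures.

Direct runoff: 0.0, 10.0, 36.0, 31.0, 27.0, 23.0, 20.0, 17.0, 15.0, 0.0 m³/s; ΣQ_DR = 179.0 m³/s.
V = ΣQ_DR · Δt = 179.0 × 1800 s = 3.222 × 10^5 m³.
Over A = 5.52 km², depth = V / A = 58.4 mm.

d ≈ 58.4 mm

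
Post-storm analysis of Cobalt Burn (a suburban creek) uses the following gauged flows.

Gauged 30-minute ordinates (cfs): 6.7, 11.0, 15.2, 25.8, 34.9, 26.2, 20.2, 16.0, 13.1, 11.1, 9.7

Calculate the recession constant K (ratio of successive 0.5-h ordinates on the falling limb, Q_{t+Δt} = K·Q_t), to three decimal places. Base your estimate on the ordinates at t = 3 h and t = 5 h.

K ≈ 0.832

Using the recession-limb readings at t = 3 h and t = 5 h: Q falls from 20.2 to 9.7 cfs over 4 intervals.
K = (Q₂/Q₁)^(1/4) = (9.7/20.2)^(1/4) = 0.832.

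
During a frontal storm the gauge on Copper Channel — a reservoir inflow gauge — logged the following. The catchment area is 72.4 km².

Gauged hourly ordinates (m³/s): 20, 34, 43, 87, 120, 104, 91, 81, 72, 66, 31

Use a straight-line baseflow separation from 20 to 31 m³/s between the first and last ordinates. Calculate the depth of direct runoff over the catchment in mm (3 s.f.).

d ≈ 23.3 mm

Direct runoff: 0.00, 12.90, 20.80, 63.70, 95.60, 78.50, 64.40, 53.30, 43.20, 36.10, 0.00 m³/s; ΣQ_DR = 468.5 m³/s.
V = ΣQ_DR · Δt = 468.5 × 3600 s = 1.687 × 10^6 m³.
Over A = 72.4 km², depth = V / A = 23.3 mm.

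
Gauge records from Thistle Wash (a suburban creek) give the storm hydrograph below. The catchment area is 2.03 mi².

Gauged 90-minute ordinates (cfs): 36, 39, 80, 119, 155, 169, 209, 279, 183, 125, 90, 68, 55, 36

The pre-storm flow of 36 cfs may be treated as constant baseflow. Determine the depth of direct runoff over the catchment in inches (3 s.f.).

d ≈ 1.30 in

Direct runoff: 0.0, 3.0, 44.0, 83.0, 119.0, 133.0, 173.0, 243.0, 147.0, 89.0, 54.0, 32.0, 19.0, 0.0 cfs; ΣQ_DR = 1139 cfs.
V = ΣQ_DR · Δt = 1139 × 5400 s = 6.151 × 10^6 ft³.
Over A = 2.03 mi², depth = V / A = 1.30 in.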